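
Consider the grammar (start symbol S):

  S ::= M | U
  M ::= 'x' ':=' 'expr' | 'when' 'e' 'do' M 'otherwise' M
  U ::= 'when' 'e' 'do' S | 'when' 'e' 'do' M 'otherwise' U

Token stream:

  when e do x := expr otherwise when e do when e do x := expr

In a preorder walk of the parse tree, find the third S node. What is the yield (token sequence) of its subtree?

[S [U when e do [M x := expr] otherwise [U when e do [S [U when e do [S [M x := expr]]]]]]]

x := expr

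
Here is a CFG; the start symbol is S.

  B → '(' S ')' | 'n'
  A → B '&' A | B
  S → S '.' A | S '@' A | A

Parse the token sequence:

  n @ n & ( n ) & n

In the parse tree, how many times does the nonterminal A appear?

[S [S [A [B n]]] @ [A [B n] & [A [B ( [S [A [B n]]] )] & [A [B n]]]]]

5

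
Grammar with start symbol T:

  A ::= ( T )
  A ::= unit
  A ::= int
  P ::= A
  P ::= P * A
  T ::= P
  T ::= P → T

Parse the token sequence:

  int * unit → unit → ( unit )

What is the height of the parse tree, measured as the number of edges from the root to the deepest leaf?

8

[T [P [P [A int]] * [A unit]] → [T [P [A unit]] → [T [P [A ( [T [P [A unit]]] )]]]]]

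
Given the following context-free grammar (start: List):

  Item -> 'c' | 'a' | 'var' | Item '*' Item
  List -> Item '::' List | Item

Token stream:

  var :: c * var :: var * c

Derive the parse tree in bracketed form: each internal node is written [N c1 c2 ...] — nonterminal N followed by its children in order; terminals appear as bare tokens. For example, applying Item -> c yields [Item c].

List
Item :: List
var :: List
var :: Item :: List
var :: Item * Item :: List
var :: c * Item :: List
var :: c * var :: List
var :: c * var :: Item
var :: c * var :: Item * Item
var :: c * var :: var * Item
var :: c * var :: var * c

[List [Item var] :: [List [Item [Item c] * [Item var]] :: [List [Item [Item var] * [Item c]]]]]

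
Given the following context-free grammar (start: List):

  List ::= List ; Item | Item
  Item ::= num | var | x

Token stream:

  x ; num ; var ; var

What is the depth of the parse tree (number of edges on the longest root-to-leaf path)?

[List [List [List [List [Item x]] ; [Item num]] ; [Item var]] ; [Item var]]

5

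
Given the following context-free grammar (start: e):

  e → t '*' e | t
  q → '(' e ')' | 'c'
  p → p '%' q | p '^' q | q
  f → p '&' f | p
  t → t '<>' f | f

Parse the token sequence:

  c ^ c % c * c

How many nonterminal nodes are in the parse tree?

[e [t [f [p [p [p [q c]] ^ [q c]] % [q c]]]] * [e [t [f [p [q c]]]]]]

14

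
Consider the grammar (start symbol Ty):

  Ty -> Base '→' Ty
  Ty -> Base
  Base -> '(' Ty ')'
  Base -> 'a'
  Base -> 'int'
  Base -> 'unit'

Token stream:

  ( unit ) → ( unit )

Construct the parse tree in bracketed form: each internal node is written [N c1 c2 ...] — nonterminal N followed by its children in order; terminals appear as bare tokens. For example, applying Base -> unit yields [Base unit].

[Ty [Base ( [Ty [Base unit]] )] → [Ty [Base ( [Ty [Base unit]] )]]]

Ty
Base → Ty
( Ty ) → Ty
( Base ) → Ty
( unit ) → Ty
( unit ) → Base
( unit ) → ( Ty )
( unit ) → ( Base )
( unit ) → ( unit )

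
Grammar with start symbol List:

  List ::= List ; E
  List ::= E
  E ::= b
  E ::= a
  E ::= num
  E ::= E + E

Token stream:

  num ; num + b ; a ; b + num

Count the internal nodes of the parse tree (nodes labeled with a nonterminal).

[List [List [List [List [E num]] ; [E [E num] + [E b]]] ; [E a]] ; [E [E b] + [E num]]]

12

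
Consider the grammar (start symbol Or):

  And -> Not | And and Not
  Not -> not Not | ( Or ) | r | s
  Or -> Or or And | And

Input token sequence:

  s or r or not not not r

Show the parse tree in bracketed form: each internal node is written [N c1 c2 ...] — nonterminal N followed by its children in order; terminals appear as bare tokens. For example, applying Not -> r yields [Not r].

[Or [Or [Or [And [Not s]]] or [And [Not r]]] or [And [Not not [Not not [Not not [Not r]]]]]]

Or
Or or And
Or or And or And
And or And or And
Not or And or And
s or And or And
s or Not or And
s or r or And
s or r or Not
s or r or not Not
s or r or not not Not
s or r or not not not Not
s or r or not not not r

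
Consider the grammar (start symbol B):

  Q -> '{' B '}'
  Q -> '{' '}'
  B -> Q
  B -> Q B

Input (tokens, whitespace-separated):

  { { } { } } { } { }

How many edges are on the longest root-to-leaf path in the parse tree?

[B [Q { [B [Q { }] [B [Q { }]]] }] [B [Q { }] [B [Q { }]]]]

5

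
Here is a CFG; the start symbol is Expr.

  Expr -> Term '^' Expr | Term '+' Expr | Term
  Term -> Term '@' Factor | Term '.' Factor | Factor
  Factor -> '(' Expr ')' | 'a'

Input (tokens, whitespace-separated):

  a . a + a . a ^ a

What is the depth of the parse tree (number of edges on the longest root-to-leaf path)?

[Expr [Term [Term [Factor a]] . [Factor a]] + [Expr [Term [Term [Factor a]] . [Factor a]] ^ [Expr [Term [Factor a]]]]]

5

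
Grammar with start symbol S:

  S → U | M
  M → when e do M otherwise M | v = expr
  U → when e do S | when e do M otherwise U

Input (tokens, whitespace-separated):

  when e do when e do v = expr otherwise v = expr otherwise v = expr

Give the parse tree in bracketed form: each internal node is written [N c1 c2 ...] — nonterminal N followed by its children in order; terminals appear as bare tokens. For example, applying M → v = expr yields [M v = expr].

S
M
when e do M otherwise M
when e do when e do M otherwise M otherwise M
when e do when e do v = expr otherwise M otherwise M
when e do when e do v = expr otherwise v = expr otherwise M
when e do when e do v = expr otherwise v = expr otherwise v = expr

[S [M when e do [M when e do [M v = expr] otherwise [M v = expr]] otherwise [M v = expr]]]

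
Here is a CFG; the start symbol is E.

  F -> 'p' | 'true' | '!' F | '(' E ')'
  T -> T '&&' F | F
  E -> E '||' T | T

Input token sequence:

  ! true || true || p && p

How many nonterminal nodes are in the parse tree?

[E [E [E [T [F ! [F true]]]] || [T [F true]]] || [T [T [F p]] && [F p]]]

12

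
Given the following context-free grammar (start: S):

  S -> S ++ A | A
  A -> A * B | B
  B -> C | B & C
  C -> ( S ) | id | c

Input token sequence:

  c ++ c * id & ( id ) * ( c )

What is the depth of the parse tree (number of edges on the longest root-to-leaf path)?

9

[S [S [A [B [C c]]]] ++ [A [A [A [B [C c]]] * [B [B [C id]] & [C ( [S [A [B [C id]]]] )]]] * [B [C ( [S [A [B [C c]]]] )]]]]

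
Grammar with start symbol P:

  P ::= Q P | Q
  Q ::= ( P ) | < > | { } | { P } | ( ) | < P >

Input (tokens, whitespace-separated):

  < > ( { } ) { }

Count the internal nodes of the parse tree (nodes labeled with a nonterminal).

[P [Q < >] [P [Q ( [P [Q { }]] )] [P [Q { }]]]]

8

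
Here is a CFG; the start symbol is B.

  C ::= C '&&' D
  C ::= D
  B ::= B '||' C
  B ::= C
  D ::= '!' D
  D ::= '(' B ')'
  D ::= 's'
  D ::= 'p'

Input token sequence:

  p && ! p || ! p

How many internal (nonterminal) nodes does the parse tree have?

10

[B [B [C [C [D p]] && [D ! [D p]]]] || [C [D ! [D p]]]]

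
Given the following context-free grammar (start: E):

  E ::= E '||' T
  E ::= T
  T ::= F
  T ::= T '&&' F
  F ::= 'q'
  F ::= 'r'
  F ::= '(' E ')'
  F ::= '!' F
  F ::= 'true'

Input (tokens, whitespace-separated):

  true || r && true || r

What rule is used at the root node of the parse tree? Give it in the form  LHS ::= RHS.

E ::= E '||' T

[E [E [E [T [F true]]] || [T [T [F r]] && [F true]]] || [T [F r]]]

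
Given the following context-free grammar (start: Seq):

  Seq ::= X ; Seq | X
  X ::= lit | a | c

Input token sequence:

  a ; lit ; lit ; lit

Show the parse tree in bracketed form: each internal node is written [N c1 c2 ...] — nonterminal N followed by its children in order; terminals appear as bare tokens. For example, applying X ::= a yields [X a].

[Seq [X a] ; [Seq [X lit] ; [Seq [X lit] ; [Seq [X lit]]]]]

Seq
X ; Seq
a ; Seq
a ; X ; Seq
a ; lit ; Seq
a ; lit ; X ; Seq
a ; lit ; lit ; Seq
a ; lit ; lit ; X
a ; lit ; lit ; lit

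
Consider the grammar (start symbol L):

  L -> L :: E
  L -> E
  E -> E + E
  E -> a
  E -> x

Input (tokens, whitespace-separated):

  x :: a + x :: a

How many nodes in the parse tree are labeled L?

3

[L [L [L [E x]] :: [E [E a] + [E x]]] :: [E a]]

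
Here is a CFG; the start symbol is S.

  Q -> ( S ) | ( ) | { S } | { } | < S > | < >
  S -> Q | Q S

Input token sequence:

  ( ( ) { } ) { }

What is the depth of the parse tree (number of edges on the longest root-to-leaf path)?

[S [Q ( [S [Q ( )] [S [Q { }]]] )] [S [Q { }]]]

5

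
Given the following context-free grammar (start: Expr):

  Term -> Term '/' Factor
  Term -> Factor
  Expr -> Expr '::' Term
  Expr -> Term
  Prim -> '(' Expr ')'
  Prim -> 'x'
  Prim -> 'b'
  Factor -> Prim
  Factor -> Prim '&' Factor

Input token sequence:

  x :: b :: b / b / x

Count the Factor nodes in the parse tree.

[Expr [Expr [Expr [Term [Factor [Prim x]]]] :: [Term [Factor [Prim b]]]] :: [Term [Term [Term [Factor [Prim b]]] / [Factor [Prim b]]] / [Factor [Prim x]]]]

5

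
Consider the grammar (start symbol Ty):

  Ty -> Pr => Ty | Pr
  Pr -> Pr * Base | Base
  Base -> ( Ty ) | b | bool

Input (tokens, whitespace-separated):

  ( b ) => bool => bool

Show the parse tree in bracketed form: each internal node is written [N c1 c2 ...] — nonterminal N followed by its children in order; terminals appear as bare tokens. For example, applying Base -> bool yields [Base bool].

[Ty [Pr [Base ( [Ty [Pr [Base b]]] )]] => [Ty [Pr [Base bool]] => [Ty [Pr [Base bool]]]]]

Ty
Pr => Ty
Base => Ty
( Ty ) => Ty
( Pr ) => Ty
( Base ) => Ty
( b ) => Ty
( b ) => Pr => Ty
( b ) => Base => Ty
( b ) => bool => Ty
( b ) => bool => Pr
( b ) => bool => Base
( b ) => bool => bool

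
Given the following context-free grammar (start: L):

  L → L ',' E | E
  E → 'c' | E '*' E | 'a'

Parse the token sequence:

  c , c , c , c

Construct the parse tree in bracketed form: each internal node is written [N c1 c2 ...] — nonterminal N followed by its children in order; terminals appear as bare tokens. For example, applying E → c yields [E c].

L
L , E
L , E , E
L , E , E , E
E , E , E , E
c , E , E , E
c , c , E , E
c , c , c , E
c , c , c , c

[L [L [L [L [E c]] , [E c]] , [E c]] , [E c]]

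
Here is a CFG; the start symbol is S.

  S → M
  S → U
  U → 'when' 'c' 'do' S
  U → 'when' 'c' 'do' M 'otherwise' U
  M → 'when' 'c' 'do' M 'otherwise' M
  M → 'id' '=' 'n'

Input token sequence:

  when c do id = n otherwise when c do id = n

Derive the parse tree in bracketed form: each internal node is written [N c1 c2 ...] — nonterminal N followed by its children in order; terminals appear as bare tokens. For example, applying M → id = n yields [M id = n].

S
U
when c do M otherwise U
when c do id = n otherwise U
when c do id = n otherwise when c do S
when c do id = n otherwise when c do M
when c do id = n otherwise when c do id = n

[S [U when c do [M id = n] otherwise [U when c do [S [M id = n]]]]]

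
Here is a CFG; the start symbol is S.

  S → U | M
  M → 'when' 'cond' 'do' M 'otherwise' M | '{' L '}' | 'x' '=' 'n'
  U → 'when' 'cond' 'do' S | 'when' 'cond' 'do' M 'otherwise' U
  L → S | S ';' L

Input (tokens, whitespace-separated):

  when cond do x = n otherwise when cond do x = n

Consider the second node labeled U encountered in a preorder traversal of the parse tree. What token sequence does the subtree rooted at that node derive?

[S [U when cond do [M x = n] otherwise [U when cond do [S [M x = n]]]]]

when cond do x = n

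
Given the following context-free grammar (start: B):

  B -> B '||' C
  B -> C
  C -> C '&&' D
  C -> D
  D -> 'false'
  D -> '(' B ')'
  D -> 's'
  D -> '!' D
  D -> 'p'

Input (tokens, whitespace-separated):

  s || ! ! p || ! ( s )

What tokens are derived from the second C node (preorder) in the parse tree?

[B [B [B [C [D s]]] || [C [D ! [D ! [D p]]]]] || [C [D ! [D ( [B [C [D s]]] )]]]]

! ! p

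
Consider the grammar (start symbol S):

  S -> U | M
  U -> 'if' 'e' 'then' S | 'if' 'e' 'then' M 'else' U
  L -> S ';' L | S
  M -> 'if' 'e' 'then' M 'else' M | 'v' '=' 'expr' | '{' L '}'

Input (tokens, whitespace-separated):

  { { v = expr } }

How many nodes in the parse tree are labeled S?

3

[S [M { [L [S [M { [L [S [M v = expr]]] }]]] }]]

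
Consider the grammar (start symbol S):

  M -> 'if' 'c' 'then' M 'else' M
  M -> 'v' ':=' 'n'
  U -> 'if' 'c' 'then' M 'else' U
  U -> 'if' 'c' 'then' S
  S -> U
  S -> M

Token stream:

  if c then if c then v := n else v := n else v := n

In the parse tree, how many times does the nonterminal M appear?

[S [M if c then [M if c then [M v := n] else [M v := n]] else [M v := n]]]

5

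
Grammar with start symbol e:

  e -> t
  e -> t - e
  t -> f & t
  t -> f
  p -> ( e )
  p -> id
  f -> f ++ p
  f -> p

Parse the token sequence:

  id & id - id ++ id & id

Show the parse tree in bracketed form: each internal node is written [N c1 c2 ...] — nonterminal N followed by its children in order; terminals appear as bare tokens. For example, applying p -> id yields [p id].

[e [t [f [p id]] & [t [f [p id]]]] - [e [t [f [f [p id]] ++ [p id]] & [t [f [p id]]]]]]

e
t - e
f & t - e
p & t - e
id & t - e
id & f - e
id & p - e
id & id - e
id & id - t
id & id - f & t
id & id - f ++ p & t
id & id - p ++ p & t
id & id - id ++ p & t
id & id - id ++ id & t
id & id - id ++ id & f
id & id - id ++ id & p
id & id - id ++ id & id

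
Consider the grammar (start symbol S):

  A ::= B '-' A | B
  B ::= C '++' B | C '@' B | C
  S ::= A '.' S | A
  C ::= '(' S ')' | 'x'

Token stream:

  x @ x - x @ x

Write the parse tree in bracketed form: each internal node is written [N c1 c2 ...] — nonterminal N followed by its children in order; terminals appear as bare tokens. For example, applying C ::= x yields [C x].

[S [A [B [C x] @ [B [C x]]] - [A [B [C x] @ [B [C x]]]]]]

S
A
B - A
C @ B - A
x @ B - A
x @ C - A
x @ x - A
x @ x - B
x @ x - C @ B
x @ x - x @ B
x @ x - x @ C
x @ x - x @ x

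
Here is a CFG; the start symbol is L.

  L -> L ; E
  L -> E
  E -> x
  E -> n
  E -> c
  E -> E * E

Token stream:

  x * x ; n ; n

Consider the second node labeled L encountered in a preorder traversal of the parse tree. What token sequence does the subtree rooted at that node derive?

[L [L [L [E [E x] * [E x]]] ; [E n]] ; [E n]]

x * x ; n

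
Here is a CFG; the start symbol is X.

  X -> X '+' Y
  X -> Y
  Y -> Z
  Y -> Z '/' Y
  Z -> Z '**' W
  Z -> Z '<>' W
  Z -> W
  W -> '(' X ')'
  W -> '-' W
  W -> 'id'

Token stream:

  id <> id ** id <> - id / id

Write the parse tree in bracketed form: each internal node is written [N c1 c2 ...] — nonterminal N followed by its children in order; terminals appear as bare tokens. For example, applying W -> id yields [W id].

X
Y
Z / Y
Z <> W / Y
Z ** W <> W / Y
Z <> W ** W <> W / Y
W <> W ** W <> W / Y
id <> W ** W <> W / Y
id <> id ** W <> W / Y
id <> id ** id <> W / Y
id <> id ** id <> - W / Y
id <> id ** id <> - id / Y
id <> id ** id <> - id / Z
id <> id ** id <> - id / W
id <> id ** id <> - id / id

[X [Y [Z [Z [Z [Z [W id]] <> [W id]] ** [W id]] <> [W - [W id]]] / [Y [Z [W id]]]]]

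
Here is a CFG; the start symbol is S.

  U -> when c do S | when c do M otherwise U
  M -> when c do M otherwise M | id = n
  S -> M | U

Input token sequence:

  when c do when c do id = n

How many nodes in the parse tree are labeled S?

3

[S [U when c do [S [U when c do [S [M id = n]]]]]]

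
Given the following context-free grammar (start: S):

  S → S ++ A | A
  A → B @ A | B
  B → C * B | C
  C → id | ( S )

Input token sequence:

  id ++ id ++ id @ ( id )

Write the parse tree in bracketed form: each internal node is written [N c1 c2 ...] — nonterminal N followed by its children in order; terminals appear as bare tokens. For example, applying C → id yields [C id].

[S [S [S [A [B [C id]]]] ++ [A [B [C id]]]] ++ [A [B [C id]] @ [A [B [C ( [S [A [B [C id]]]] )]]]]]

S
S ++ A
S ++ A ++ A
A ++ A ++ A
B ++ A ++ A
C ++ A ++ A
id ++ A ++ A
id ++ B ++ A
id ++ C ++ A
id ++ id ++ A
id ++ id ++ B @ A
id ++ id ++ C @ A
id ++ id ++ id @ A
id ++ id ++ id @ B
id ++ id ++ id @ C
id ++ id ++ id @ ( S )
id ++ id ++ id @ ( A )
id ++ id ++ id @ ( B )
id ++ id ++ id @ ( C )
id ++ id ++ id @ ( id )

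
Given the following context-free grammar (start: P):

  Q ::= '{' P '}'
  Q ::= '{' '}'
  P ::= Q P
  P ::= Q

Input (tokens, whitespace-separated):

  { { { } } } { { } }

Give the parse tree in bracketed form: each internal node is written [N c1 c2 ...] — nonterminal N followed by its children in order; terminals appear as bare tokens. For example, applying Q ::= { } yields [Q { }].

P
Q P
{ P } P
{ Q } P
{ { P } } P
{ { Q } } P
{ { { } } } P
{ { { } } } Q
{ { { } } } { P }
{ { { } } } { Q }
{ { { } } } { { } }

[P [Q { [P [Q { [P [Q { }]] }]] }] [P [Q { [P [Q { }]] }]]]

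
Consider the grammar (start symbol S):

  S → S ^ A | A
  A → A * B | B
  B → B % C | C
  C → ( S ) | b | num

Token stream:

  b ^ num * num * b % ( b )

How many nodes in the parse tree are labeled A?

5

[S [S [A [B [C b]]]] ^ [A [A [A [B [C num]]] * [B [C num]]] * [B [B [C b]] % [C ( [S [A [B [C b]]]] )]]]]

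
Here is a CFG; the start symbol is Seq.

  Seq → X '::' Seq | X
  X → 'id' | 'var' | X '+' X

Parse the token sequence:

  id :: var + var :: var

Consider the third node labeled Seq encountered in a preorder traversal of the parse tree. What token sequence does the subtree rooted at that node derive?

[Seq [X id] :: [Seq [X [X var] + [X var]] :: [Seq [X var]]]]

var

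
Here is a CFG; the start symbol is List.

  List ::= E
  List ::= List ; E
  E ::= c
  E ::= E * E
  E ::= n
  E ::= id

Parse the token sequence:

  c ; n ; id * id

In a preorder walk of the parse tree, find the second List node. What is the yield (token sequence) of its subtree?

[List [List [List [E c]] ; [E n]] ; [E [E id] * [E id]]]

c ; n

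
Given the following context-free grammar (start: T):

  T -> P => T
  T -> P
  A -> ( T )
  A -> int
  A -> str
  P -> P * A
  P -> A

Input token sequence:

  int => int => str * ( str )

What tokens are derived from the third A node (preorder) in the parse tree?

[T [P [A int]] => [T [P [A int]] => [T [P [P [A str]] * [A ( [T [P [A str]]] )]]]]]

str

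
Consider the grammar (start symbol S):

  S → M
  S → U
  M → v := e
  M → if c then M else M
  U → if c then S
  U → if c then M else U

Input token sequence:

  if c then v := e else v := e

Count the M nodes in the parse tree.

[S [M if c then [M v := e] else [M v := e]]]

3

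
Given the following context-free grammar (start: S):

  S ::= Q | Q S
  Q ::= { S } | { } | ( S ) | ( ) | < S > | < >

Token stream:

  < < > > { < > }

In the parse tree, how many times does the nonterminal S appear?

4

[S [Q < [S [Q < >]] >] [S [Q { [S [Q < >]] }]]]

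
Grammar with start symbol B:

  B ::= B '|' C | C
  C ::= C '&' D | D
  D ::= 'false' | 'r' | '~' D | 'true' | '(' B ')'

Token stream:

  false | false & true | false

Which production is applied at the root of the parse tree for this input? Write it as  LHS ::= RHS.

B ::= B '|' C

[B [B [B [C [D false]]] | [C [C [D false]] & [D true]]] | [C [D false]]]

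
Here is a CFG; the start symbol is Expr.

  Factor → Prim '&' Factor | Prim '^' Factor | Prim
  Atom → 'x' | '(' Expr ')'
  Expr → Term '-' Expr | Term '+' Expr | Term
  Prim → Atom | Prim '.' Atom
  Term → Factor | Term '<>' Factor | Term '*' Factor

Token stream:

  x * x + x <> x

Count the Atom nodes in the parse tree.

[Expr [Term [Term [Factor [Prim [Atom x]]]] * [Factor [Prim [Atom x]]]] + [Expr [Term [Term [Factor [Prim [Atom x]]]] <> [Factor [Prim [Atom x]]]]]]

4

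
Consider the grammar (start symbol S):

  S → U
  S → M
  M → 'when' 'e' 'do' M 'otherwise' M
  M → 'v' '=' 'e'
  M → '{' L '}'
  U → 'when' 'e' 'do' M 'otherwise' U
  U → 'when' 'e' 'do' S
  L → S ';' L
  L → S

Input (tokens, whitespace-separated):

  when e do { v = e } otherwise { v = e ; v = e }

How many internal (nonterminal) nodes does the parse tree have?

[S [M when e do [M { [L [S [M v = e]]] }] otherwise [M { [L [S [M v = e]] ; [L [S [M v = e]]]] }]]]

13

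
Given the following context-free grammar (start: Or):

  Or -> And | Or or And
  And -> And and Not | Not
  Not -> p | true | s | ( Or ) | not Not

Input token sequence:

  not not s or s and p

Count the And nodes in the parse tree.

[Or [Or [And [Not not [Not not [Not s]]]]] or [And [And [Not s]] and [Not p]]]

3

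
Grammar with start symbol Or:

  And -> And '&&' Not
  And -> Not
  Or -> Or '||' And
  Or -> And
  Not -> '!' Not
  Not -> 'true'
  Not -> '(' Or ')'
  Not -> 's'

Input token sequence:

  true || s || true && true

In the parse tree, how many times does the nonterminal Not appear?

4

[Or [Or [Or [And [Not true]]] || [And [Not s]]] || [And [And [Not true]] && [Not true]]]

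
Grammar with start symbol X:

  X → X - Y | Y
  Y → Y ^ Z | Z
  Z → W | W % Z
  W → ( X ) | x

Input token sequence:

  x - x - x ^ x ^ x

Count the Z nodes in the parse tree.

5

[X [X [X [Y [Z [W x]]]] - [Y [Z [W x]]]] - [Y [Y [Y [Z [W x]]] ^ [Z [W x]]] ^ [Z [W x]]]]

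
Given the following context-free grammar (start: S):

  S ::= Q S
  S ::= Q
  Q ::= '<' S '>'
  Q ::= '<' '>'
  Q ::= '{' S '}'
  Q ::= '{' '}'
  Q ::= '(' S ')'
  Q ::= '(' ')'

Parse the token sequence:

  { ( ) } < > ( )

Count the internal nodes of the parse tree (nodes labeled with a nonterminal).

8

[S [Q { [S [Q ( )]] }] [S [Q < >] [S [Q ( )]]]]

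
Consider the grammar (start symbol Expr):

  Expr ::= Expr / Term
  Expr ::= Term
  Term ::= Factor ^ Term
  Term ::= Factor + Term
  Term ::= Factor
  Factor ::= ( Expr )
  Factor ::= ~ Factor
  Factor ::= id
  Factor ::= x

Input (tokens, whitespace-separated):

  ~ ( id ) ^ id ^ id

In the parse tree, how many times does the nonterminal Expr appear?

2

[Expr [Term [Factor ~ [Factor ( [Expr [Term [Factor id]]] )]] ^ [Term [Factor id] ^ [Term [Factor id]]]]]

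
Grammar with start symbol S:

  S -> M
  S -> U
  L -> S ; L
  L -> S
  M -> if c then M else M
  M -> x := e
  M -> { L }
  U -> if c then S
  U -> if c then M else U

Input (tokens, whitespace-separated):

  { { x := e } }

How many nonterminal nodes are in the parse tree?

8

[S [M { [L [S [M { [L [S [M x := e]]] }]]] }]]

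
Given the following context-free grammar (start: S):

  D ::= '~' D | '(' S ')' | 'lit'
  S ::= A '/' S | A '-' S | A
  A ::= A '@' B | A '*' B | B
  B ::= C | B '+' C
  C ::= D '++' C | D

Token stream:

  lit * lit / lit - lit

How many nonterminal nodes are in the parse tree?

[S [A [A [B [C [D lit]]]] * [B [C [D lit]]]] / [S [A [B [C [D lit]]]] - [S [A [B [C [D lit]]]]]]]

19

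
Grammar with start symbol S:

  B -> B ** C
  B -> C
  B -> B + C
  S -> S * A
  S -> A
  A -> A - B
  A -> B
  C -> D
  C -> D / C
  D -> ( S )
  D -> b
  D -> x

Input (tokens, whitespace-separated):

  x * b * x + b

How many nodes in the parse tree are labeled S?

[S [S [S [A [B [C [D x]]]]] * [A [B [C [D b]]]]] * [A [B [B [C [D x]]] + [C [D b]]]]]

3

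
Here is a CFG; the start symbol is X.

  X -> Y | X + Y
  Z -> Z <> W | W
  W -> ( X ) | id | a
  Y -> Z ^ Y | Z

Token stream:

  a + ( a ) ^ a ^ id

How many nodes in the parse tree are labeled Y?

[X [X [Y [Z [W a]]]] + [Y [Z [W ( [X [Y [Z [W a]]]] )]] ^ [Y [Z [W a]] ^ [Y [Z [W id]]]]]]

5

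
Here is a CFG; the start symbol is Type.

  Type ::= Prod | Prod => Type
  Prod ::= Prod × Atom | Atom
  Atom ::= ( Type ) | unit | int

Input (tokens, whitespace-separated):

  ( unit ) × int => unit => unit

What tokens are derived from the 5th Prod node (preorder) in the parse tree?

[Type [Prod [Prod [Atom ( [Type [Prod [Atom unit]]] )]] × [Atom int]] => [Type [Prod [Atom unit]] => [Type [Prod [Atom unit]]]]]

unit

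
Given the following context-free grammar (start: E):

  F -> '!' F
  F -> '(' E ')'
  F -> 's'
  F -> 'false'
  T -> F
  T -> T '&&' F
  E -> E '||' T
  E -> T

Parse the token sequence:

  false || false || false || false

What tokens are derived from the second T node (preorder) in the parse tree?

[E [E [E [E [T [F false]]] || [T [F false]]] || [T [F false]]] || [T [F false]]]

false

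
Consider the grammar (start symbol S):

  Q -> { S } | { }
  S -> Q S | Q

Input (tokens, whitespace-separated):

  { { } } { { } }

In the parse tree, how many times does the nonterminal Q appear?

4

[S [Q { [S [Q { }]] }] [S [Q { [S [Q { }]] }]]]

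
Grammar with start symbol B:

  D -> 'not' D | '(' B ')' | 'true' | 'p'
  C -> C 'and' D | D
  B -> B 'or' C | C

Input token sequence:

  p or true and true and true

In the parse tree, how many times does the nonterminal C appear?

4

[B [B [C [D p]]] or [C [C [C [D true]] and [D true]] and [D true]]]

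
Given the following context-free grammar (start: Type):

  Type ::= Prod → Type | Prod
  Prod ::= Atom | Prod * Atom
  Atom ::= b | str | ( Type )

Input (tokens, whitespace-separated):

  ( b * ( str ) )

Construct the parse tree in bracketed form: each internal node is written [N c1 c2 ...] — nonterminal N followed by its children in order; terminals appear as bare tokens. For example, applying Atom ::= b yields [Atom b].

[Type [Prod [Atom ( [Type [Prod [Prod [Atom b]] * [Atom ( [Type [Prod [Atom str]]] )]]] )]]]

Type
Prod
Atom
( Type )
( Prod )
( Prod * Atom )
( Atom * Atom )
( b * Atom )
( b * ( Type ) )
( b * ( Prod ) )
( b * ( Atom ) )
( b * ( str ) )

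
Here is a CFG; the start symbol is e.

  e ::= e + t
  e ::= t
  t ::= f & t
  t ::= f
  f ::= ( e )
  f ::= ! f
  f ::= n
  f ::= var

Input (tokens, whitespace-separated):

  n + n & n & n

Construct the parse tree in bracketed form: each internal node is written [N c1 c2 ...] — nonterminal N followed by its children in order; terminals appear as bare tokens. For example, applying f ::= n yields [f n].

[e [e [t [f n]]] + [t [f n] & [t [f n] & [t [f n]]]]]

e
e + t
t + t
f + t
n + t
n + f & t
n + n & t
n + n & f & t
n + n & n & t
n + n & n & f
n + n & n & n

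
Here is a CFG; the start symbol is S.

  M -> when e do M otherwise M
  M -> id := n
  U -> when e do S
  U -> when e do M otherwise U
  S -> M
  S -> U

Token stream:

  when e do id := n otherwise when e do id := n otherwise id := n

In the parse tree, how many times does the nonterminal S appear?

[S [M when e do [M id := n] otherwise [M when e do [M id := n] otherwise [M id := n]]]]

1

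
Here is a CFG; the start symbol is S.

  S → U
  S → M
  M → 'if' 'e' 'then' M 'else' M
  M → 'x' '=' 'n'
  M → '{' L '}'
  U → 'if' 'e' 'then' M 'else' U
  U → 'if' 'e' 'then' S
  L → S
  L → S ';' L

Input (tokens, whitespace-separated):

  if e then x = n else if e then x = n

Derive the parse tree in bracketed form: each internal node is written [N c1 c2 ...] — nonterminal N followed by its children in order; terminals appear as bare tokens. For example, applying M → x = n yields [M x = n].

[S [U if e then [M x = n] else [U if e then [S [M x = n]]]]]

S
U
if e then M else U
if e then x = n else U
if e then x = n else if e then S
if e then x = n else if e then M
if e then x = n else if e then x = n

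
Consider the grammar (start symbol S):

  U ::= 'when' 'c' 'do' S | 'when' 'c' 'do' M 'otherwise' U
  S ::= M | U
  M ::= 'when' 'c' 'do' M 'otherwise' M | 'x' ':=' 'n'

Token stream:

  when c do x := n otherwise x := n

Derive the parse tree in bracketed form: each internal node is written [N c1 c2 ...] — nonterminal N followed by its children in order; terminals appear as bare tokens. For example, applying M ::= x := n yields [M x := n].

S
M
when c do M otherwise M
when c do x := n otherwise M
when c do x := n otherwise x := n

[S [M when c do [M x := n] otherwise [M x := n]]]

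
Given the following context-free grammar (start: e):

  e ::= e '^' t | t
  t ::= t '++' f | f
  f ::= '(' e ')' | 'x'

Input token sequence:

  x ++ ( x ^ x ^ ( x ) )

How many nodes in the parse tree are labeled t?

[e [t [t [f x]] ++ [f ( [e [e [e [t [f x]]] ^ [t [f x]]] ^ [t [f ( [e [t [f x]]] )]]] )]]]

6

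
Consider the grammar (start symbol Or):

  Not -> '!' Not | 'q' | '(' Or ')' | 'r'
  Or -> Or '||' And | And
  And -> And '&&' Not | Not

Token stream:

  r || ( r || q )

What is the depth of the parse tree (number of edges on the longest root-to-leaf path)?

[Or [Or [And [Not r]]] || [And [Not ( [Or [Or [And [Not r]]] || [And [Not q]]] )]]]

7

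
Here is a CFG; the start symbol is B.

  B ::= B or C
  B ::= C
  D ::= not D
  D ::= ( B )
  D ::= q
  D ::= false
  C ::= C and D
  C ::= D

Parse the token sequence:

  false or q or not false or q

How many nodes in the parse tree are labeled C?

4

[B [B [B [B [C [D false]]] or [C [D q]]] or [C [D not [D false]]]] or [C [D q]]]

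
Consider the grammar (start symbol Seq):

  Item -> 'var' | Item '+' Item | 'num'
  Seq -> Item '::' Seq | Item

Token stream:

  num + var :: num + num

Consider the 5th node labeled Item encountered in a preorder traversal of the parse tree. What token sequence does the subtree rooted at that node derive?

[Seq [Item [Item num] + [Item var]] :: [Seq [Item [Item num] + [Item num]]]]

num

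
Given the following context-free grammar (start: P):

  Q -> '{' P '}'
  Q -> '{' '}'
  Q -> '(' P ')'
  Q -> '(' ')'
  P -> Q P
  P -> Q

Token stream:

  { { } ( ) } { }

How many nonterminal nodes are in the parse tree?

[P [Q { [P [Q { }] [P [Q ( )]]] }] [P [Q { }]]]

8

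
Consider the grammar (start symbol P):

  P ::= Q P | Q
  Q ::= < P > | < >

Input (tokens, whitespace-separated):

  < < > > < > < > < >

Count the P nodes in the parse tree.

5

[P [Q < [P [Q < >]] >] [P [Q < >] [P [Q < >] [P [Q < >]]]]]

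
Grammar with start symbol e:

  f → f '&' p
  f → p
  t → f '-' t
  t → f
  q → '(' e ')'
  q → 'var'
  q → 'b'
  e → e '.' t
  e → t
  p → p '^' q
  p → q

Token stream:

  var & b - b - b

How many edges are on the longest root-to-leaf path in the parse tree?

7

[e [t [f [f [p [q var]]] & [p [q b]]] - [t [f [p [q b]]] - [t [f [p [q b]]]]]]]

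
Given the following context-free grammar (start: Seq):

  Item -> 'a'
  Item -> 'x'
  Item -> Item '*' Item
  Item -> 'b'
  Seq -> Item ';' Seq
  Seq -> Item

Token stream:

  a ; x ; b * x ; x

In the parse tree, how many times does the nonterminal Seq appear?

[Seq [Item a] ; [Seq [Item x] ; [Seq [Item [Item b] * [Item x]] ; [Seq [Item x]]]]]

4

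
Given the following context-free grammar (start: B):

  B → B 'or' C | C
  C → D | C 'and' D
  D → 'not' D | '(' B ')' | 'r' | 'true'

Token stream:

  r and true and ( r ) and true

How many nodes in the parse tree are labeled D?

[B [C [C [C [C [D r]] and [D true]] and [D ( [B [C [D r]]] )]] and [D true]]]

5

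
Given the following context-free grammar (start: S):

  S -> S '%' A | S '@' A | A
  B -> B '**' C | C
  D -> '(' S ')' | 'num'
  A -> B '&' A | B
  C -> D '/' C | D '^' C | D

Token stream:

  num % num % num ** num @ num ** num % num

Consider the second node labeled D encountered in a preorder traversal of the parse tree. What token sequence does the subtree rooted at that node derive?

[S [S [S [S [S [A [B [C [D num]]]]] % [A [B [C [D num]]]]] % [A [B [B [C [D num]]] ** [C [D num]]]]] @ [A [B [B [C [D num]]] ** [C [D num]]]]] % [A [B [C [D num]]]]]

num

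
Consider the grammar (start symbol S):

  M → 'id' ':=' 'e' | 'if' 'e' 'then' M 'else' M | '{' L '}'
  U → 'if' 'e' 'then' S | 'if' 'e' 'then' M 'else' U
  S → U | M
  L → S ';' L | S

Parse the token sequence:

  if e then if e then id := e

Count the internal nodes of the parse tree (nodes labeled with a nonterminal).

[S [U if e then [S [U if e then [S [M id := e]]]]]]

6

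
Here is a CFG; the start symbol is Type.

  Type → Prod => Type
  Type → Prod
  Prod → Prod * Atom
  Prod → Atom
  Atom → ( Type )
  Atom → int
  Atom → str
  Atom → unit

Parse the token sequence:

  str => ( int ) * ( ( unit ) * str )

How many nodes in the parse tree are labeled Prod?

[Type [Prod [Atom str]] => [Type [Prod [Prod [Atom ( [Type [Prod [Atom int]]] )]] * [Atom ( [Type [Prod [Prod [Atom ( [Type [Prod [Atom unit]]] )]] * [Atom str]]] )]]]]

7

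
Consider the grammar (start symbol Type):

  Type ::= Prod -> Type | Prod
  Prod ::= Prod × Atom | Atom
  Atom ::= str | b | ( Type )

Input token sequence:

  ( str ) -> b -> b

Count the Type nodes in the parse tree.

[Type [Prod [Atom ( [Type [Prod [Atom str]]] )]] -> [Type [Prod [Atom b]] -> [Type [Prod [Atom b]]]]]

4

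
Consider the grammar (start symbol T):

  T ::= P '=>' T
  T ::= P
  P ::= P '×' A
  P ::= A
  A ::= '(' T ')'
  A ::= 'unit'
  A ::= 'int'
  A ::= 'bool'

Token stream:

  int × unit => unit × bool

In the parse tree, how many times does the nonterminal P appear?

4

[T [P [P [A int]] × [A unit]] => [T [P [P [A unit]] × [A bool]]]]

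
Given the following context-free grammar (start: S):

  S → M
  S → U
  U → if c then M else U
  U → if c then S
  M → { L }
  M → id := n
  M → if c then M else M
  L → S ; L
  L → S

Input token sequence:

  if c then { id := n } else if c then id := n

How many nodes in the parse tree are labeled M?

3

[S [U if c then [M { [L [S [M id := n]]] }] else [U if c then [S [M id := n]]]]]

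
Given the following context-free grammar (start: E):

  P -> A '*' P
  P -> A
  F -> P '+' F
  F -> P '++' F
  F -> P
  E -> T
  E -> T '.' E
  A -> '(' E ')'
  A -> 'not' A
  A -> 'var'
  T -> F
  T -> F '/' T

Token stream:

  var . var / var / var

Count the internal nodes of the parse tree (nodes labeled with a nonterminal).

[E [T [F [P [A var]]]] . [E [T [F [P [A var]]] / [T [F [P [A var]]] / [T [F [P [A var]]]]]]]]

18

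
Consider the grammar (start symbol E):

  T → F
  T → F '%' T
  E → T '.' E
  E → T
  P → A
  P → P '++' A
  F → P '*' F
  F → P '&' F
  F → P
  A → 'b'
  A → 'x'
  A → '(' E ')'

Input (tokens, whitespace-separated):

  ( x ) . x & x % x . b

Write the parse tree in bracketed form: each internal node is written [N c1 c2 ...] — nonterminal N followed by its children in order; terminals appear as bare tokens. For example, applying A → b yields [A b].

[E [T [F [P [A ( [E [T [F [P [A x]]]]] )]]]] . [E [T [F [P [A x]] & [F [P [A x]]]] % [T [F [P [A x]]]]] . [E [T [F [P [A b]]]]]]]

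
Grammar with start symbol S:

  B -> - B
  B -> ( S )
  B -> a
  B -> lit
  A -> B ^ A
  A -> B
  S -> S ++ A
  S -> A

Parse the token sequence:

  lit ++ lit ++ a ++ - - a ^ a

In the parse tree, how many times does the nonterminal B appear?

[S [S [S [S [A [B lit]]] ++ [A [B lit]]] ++ [A [B a]]] ++ [A [B - [B - [B a]]] ^ [A [B a]]]]

7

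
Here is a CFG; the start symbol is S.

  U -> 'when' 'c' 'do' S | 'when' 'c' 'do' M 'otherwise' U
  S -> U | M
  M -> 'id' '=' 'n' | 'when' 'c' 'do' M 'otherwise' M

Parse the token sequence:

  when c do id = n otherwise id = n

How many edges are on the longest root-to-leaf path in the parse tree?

3

[S [M when c do [M id = n] otherwise [M id = n]]]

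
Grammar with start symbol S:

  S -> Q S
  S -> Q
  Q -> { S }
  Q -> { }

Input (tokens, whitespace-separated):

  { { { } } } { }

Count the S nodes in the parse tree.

[S [Q { [S [Q { [S [Q { }]] }]] }] [S [Q { }]]]

4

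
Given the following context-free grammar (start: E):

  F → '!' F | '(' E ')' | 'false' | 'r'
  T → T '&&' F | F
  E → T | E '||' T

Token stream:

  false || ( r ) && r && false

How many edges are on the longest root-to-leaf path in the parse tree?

8

[E [E [T [F false]]] || [T [T [T [F ( [E [T [F r]]] )]] && [F r]] && [F false]]]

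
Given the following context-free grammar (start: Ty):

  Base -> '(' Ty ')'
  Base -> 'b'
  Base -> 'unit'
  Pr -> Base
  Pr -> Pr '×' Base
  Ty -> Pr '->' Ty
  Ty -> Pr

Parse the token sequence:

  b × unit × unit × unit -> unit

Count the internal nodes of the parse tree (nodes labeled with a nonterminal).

12

[Ty [Pr [Pr [Pr [Pr [Base b]] × [Base unit]] × [Base unit]] × [Base unit]] -> [Ty [Pr [Base unit]]]]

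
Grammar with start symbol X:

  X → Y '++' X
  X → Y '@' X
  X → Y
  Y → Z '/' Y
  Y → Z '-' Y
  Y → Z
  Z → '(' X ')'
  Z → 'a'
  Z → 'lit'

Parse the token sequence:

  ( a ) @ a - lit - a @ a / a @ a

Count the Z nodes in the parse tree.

8

[X [Y [Z ( [X [Y [Z a]]] )]] @ [X [Y [Z a] - [Y [Z lit] - [Y [Z a]]]] @ [X [Y [Z a] / [Y [Z a]]] @ [X [Y [Z a]]]]]]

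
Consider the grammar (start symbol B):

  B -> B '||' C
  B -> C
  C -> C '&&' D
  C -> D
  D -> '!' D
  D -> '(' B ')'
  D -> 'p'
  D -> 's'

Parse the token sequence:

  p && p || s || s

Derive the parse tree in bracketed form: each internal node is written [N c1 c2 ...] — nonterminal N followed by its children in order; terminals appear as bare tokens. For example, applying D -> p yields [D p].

B
B || C
B || C || C
C || C || C
C && D || C || C
D && D || C || C
p && D || C || C
p && p || C || C
p && p || D || C
p && p || s || C
p && p || s || D
p && p || s || s

[B [B [B [C [C [D p]] && [D p]]] || [C [D s]]] || [C [D s]]]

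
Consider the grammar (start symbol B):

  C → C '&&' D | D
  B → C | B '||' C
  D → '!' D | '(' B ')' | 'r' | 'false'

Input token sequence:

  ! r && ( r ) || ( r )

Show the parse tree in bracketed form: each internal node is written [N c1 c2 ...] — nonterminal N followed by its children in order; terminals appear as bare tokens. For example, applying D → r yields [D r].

B
B || C
C || C
C && D || C
D && D || C
! D && D || C
! r && D || C
! r && ( B ) || C
! r && ( C ) || C
! r && ( D ) || C
! r && ( r ) || C
! r && ( r ) || D
! r && ( r ) || ( B )
! r && ( r ) || ( C )
! r && ( r ) || ( D )
! r && ( r ) || ( r )

[B [B [C [C [D ! [D r]]] && [D ( [B [C [D r]]] )]]] || [C [D ( [B [C [D r]]] )]]]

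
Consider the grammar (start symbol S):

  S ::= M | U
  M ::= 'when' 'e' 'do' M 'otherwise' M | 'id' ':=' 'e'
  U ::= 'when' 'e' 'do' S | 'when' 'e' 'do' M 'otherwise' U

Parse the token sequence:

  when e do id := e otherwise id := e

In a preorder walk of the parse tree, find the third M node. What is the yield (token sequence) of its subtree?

[S [M when e do [M id := e] otherwise [M id := e]]]

id := e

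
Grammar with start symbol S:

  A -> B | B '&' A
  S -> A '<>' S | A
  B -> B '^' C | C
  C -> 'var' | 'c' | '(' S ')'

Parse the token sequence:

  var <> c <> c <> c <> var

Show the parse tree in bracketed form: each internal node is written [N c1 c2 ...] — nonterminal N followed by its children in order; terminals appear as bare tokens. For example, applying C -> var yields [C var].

S
A <> S
B <> S
C <> S
var <> S
var <> A <> S
var <> B <> S
var <> C <> S
var <> c <> S
var <> c <> A <> S
var <> c <> B <> S
var <> c <> C <> S
var <> c <> c <> S
var <> c <> c <> A <> S
var <> c <> c <> B <> S
var <> c <> c <> C <> S
var <> c <> c <> c <> S
var <> c <> c <> c <> A
var <> c <> c <> c <> B
var <> c <> c <> c <> C
var <> c <> c <> c <> var

[S [A [B [C var]]] <> [S [A [B [C c]]] <> [S [A [B [C c]]] <> [S [A [B [C c]]] <> [S [A [B [C var]]]]]]]]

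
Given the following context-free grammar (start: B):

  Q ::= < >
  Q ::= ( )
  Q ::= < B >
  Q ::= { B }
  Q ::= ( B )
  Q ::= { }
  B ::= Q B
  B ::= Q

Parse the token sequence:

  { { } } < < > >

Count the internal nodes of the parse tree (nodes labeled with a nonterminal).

8

[B [Q { [B [Q { }]] }] [B [Q < [B [Q < >]] >]]]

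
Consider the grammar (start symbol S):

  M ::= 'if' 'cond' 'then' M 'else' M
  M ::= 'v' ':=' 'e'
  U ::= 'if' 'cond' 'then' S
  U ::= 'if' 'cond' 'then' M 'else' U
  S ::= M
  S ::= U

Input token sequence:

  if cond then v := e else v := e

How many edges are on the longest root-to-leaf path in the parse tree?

3

[S [M if cond then [M v := e] else [M v := e]]]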